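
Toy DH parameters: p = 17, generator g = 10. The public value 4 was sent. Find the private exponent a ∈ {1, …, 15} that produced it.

4

Try successive powers of 10 modulo 17:
10^1 ≡ 10
10^2 ≡ 15
10^3 ≡ 14
10^4 ≡ 4
Found: a = 4.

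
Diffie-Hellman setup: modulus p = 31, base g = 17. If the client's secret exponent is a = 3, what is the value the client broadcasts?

Public value = 17^{3} \pmod{31}.
17^1 ≡ 17 (mod 31)
17^2 = (17^1)^2 ≡ 17^2 = 289 ≡ 10 (mod 31)
17^3 = 17^2 · 17^1 ≡ 10 · 17 ≡ 15 (mod 31).

15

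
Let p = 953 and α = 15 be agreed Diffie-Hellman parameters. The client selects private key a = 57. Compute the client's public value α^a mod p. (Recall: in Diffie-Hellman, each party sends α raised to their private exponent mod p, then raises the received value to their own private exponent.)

Public value = 15^57 mod 953.
15^1 ≡ 15 (mod 953)
15^2 = (15^1)^2 ≡ 15^2 = 225 ≡ 225 (mod 953)
15^4 = (15^2)^2 ≡ 225^2 = 50625 ≡ 116 (mod 953)
15^8 = (15^4)^2 ≡ 116^2 = 13456 ≡ 114 (mod 953)
15^16 = (15^8)^2 ≡ 114^2 = 12996 ≡ 607 (mod 953)
15^32 = (15^16)^2 ≡ 607^2 = 368449 ≡ 591 (mod 953)
15^57 = 15^32 · 15^16 · 15^8 · 15^1 ≡ 591 · 607 · 114 · 15 ≡ 841 (mod 953).

841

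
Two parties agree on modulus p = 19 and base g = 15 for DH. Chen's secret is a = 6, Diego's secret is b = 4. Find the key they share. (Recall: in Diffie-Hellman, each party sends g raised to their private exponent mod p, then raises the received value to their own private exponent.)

11

Diego sends B = g^b mod p = 15^4 mod 19.
15^1 ≡ 15 (mod 19)
15^2 = (15^1)^2 ≡ 15^2 = 225 ≡ 16 (mod 19)
15^4 = (15^2)^2 ≡ 16^2 = 256 ≡ 9 (mod 19)
So B = 9. Chen then computes K = B^a mod p = 9^6 mod 19.
9^1 ≡ 9 (mod 19)
9^2 = (9^1)^2 ≡ 9^2 = 81 ≡ 5 (mod 19)
9^4 = (9^2)^2 ≡ 5^2 = 25 ≡ 6 (mod 19)
9^6 = 9^4 · 9^2 ≡ 6 · 5 ≡ 11 (mod 19).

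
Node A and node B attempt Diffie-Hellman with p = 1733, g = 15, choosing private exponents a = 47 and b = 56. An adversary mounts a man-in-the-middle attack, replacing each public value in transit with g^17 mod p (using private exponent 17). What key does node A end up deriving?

Node A receives an adversary's public value M = 15^17 mod 1733 instead of the honest one.
15^1 ≡ 15 (mod 1733)
15^2 = (15^1)^2 ≡ 15^2 = 225 ≡ 225 (mod 1733)
15^4 = (15^2)^2 ≡ 225^2 = 50625 ≡ 368 (mod 1733)
15^8 = (15^4)^2 ≡ 368^2 = 135424 ≡ 250 (mod 1733)
15^16 = (15^8)^2 ≡ 250^2 = 62500 ≡ 112 (mod 1733)
15^17 = 15^16 · 15^1 ≡ 112 · 15 ≡ 1680 (mod 1733).
So M = 1680. Node A computes K = M^47 mod 1733.
1680^1 ≡ 1680 (mod 1733)
1680^2 = (1680^1)^2 ≡ 1680^2 = 2822400 ≡ 1076 (mod 1733)
1680^4 = (1680^2)^2 ≡ 1076^2 = 1157776 ≡ 132 (mod 1733)
1680^8 = (1680^4)^2 ≡ 132^2 = 17424 ≡ 94 (mod 1733)
1680^16 = (1680^8)^2 ≡ 94^2 = 8836 ≡ 171 (mod 1733)
1680^32 = (1680^16)^2 ≡ 171^2 = 29241 ≡ 1513 (mod 1733)
1680^47 = 1680^32 · 1680^8 · 1680^4 · 1680^2 · 1680^1 ≡ 1513 · 94 · 132 · 1076 · 1680 ≡ 906 (mod 1733).

906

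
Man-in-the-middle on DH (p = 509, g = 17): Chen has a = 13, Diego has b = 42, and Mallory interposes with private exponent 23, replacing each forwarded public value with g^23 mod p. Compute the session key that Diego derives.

Diego receives Mallory's public value M = 17^23 mod 509 instead of the honest one.
17^1 ≡ 17 (mod 509)
17^2 = (17^1)^2 ≡ 17^2 = 289 ≡ 289 (mod 509)
17^4 = (17^2)^2 ≡ 289^2 = 83521 ≡ 45 (mod 509)
17^8 = (17^4)^2 ≡ 45^2 = 2025 ≡ 498 (mod 509)
17^16 = (17^8)^2 ≡ 498^2 = 248004 ≡ 121 (mod 509)
17^23 = 17^16 · 17^4 · 17^2 · 17^1 ≡ 121 · 45 · 289 · 17 ≡ 281 (mod 509).
So M = 281. Diego computes K = M^42 mod 509.
281^1 ≡ 281 (mod 509)
281^2 = (281^1)^2 ≡ 281^2 = 78961 ≡ 66 (mod 509)
281^4 = (281^2)^2 ≡ 66^2 = 4356 ≡ 284 (mod 509)
281^8 = (281^4)^2 ≡ 284^2 = 80656 ≡ 234 (mod 509)
281^16 = (281^8)^2 ≡ 234^2 = 54756 ≡ 293 (mod 509)
281^32 = (281^16)^2 ≡ 293^2 = 85849 ≡ 337 (mod 509)
281^42 = 281^32 · 281^8 · 281^2 ≡ 337 · 234 · 66 ≡ 103 (mod 509).

103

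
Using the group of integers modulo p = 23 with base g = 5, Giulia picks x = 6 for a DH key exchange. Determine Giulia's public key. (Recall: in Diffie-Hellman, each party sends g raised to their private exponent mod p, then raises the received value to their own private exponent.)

Public value = 5^6 mod 23.
5^1 ≡ 5 (mod 23)
5^2 = (5^1)^2 ≡ 5^2 = 25 ≡ 2 (mod 23)
5^4 = (5^2)^2 ≡ 2^2 = 4 ≡ 4 (mod 23)
5^6 = 5^4 · 5^2 ≡ 4 · 2 ≡ 8 (mod 23).

8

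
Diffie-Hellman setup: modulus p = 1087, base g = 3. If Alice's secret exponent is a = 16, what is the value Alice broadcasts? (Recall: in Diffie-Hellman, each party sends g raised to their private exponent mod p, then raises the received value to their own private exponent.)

434

Public value = 3^16 (mod 1087).
3^1 ≡ 3 (mod 1087)
3^2 = (3^1)^2 ≡ 3^2 = 9 ≡ 9 (mod 1087)
3^4 = (3^2)^2 ≡ 9^2 = 81 ≡ 81 (mod 1087)
3^8 = (3^4)^2 ≡ 81^2 = 6561 ≡ 39 (mod 1087)
3^16 = (3^8)^2 ≡ 39^2 = 1521 ≡ 434 (mod 1087)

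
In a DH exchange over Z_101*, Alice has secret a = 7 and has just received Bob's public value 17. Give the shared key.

14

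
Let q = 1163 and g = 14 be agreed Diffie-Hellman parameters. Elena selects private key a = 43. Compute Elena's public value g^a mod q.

824

Public value = 14^43 mod 1163.
14^1 ≡ 14 (mod 1163)
14^2 = (14^1)^2 ≡ 14^2 = 196 ≡ 196 (mod 1163)
14^4 = (14^2)^2 ≡ 196^2 = 38416 ≡ 37 (mod 1163)
14^8 = (14^4)^2 ≡ 37^2 = 1369 ≡ 206 (mod 1163)
14^16 = (14^8)^2 ≡ 206^2 = 42436 ≡ 568 (mod 1163)
14^32 = (14^16)^2 ≡ 568^2 = 322624 ≡ 473 (mod 1163)
14^43 = 14^32 · 14^8 · 14^2 · 14^1 ≡ 473 · 206 · 196 · 14 ≡ 824 (mod 1163).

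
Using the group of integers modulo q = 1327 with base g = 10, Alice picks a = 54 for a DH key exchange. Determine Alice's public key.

Public value = 10^54 mod 1327.
10^1 ≡ 10 (mod 1327)
10^2 = (10^1)^2 ≡ 10^2 = 100 ≡ 100 (mod 1327)
10^4 = (10^2)^2 ≡ 100^2 = 10000 ≡ 711 (mod 1327)
10^8 = (10^4)^2 ≡ 711^2 = 505521 ≡ 1261 (mod 1327)
10^16 = (10^8)^2 ≡ 1261^2 = 1590121 ≡ 375 (mod 1327)
10^32 = (10^16)^2 ≡ 375^2 = 140625 ≡ 1290 (mod 1327)
10^54 = 10^32 · 10^16 · 10^4 · 10^2 ≡ 1290 · 375 · 711 · 100 ≡ 532 (mod 1327).

532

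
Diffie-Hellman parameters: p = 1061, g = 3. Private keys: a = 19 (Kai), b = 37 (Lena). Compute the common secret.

Kai sends A = g^a mod p = 3^19 mod 1061.
3^1 ≡ 3 (mod 1061)
3^2 = (3^1)^2 ≡ 3^2 = 9 ≡ 9 (mod 1061)
3^4 = (3^2)^2 ≡ 9^2 = 81 ≡ 81 (mod 1061)
3^8 = (3^4)^2 ≡ 81^2 = 6561 ≡ 195 (mod 1061)
3^16 = (3^8)^2 ≡ 195^2 = 38025 ≡ 890 (mod 1061)
3^19 = 3^16 · 3^2 · 3^1 ≡ 890 · 9 · 3 ≡ 688 (mod 1061).
So A = 688. Lena then computes K = A^b mod p = 688^37 mod 1061.
688^1 ≡ 688 (mod 1061)
688^2 = (688^1)^2 ≡ 688^2 = 473344 ≡ 138 (mod 1061)
688^4 = (688^2)^2 ≡ 138^2 = 19044 ≡ 1007 (mod 1061)
688^8 = (688^4)^2 ≡ 1007^2 = 1014049 ≡ 794 (mod 1061)
688^16 = (688^8)^2 ≡ 794^2 = 630436 ≡ 202 (mod 1061)
688^32 = (688^16)^2 ≡ 202^2 = 40804 ≡ 486 (mod 1061)
688^37 = 688^32 · 688^4 · 688^1 ≡ 486 · 1007 · 688 ≡ 226 (mod 1061).

226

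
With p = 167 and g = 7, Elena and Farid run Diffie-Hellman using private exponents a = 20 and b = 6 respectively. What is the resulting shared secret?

Farid sends B = g^b mod p = 7^6 mod 167.
7^1 ≡ 7 (mod 167)
7^2 = (7^1)^2 ≡ 7^2 = 49 ≡ 49 (mod 167)
7^4 = (7^2)^2 ≡ 49^2 = 2401 ≡ 63 (mod 167)
7^6 = 7^4 · 7^2 ≡ 63 · 49 ≡ 81 (mod 167).
So B = 81. Elena then computes K = B^a mod p = 81^20 mod 167.
81^1 ≡ 81 (mod 167)
81^2 = (81^1)^2 ≡ 81^2 = 6561 ≡ 48 (mod 167)
81^4 = (81^2)^2 ≡ 48^2 = 2304 ≡ 133 (mod 167)
81^8 = (81^4)^2 ≡ 133^2 = 17689 ≡ 154 (mod 167)
81^16 = (81^8)^2 ≡ 154^2 = 23716 ≡ 2 (mod 167)
81^20 = 81^16 · 81^4 ≡ 2 · 133 ≡ 99 (mod 167).

99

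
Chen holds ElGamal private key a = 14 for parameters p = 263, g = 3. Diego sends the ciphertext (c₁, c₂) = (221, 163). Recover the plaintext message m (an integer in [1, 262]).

Shared mask s = c₁^a mod p = 221^14 mod 263.
221^1 ≡ 221 (mod 263)
221^2 = (221^1)^2 ≡ 221^2 = 48841 ≡ 186 (mod 263)
221^4 = (221^2)^2 ≡ 186^2 = 34596 ≡ 143 (mod 263)
221^8 = (221^4)^2 ≡ 143^2 = 20449 ≡ 198 (mod 263)
221^14 = 221^8 · 221^4 · 221^2 ≡ 198 · 143 · 186 ≡ 92 (mod 263).
So s = 92; s⁻¹ ≡ 243 (mod 263).
m = c₂ · s⁻¹ mod 263 = 163 · 243 mod 263 = 159.

159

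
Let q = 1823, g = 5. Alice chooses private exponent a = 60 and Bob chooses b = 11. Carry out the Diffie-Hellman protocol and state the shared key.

Alice sends A = g^a mod q = 5^60 mod 1823.
5^1 ≡ 5 (mod 1823)
5^2 = (5^1)^2 ≡ 5^2 = 25 ≡ 25 (mod 1823)
5^4 = (5^2)^2 ≡ 25^2 = 625 ≡ 625 (mod 1823)
5^8 = (5^4)^2 ≡ 625^2 = 390625 ≡ 503 (mod 1823)
5^16 = (5^8)^2 ≡ 503^2 = 253009 ≡ 1435 (mod 1823)
5^32 = (5^16)^2 ≡ 1435^2 = 2059225 ≡ 1058 (mod 1823)
5^60 = 5^32 · 5^16 · 5^8 · 5^4 ≡ 1058 · 1435 · 503 · 625 ≡ 353 (mod 1823).
So A = 353. Bob then computes K = A^b mod q = 353^11 mod 1823.
353^1 ≡ 353 (mod 1823)
353^2 = (353^1)^2 ≡ 353^2 = 124609 ≡ 645 (mod 1823)
353^4 = (353^2)^2 ≡ 645^2 = 416025 ≡ 381 (mod 1823)
353^8 = (353^4)^2 ≡ 381^2 = 145161 ≡ 1144 (mod 1823)
353^11 = 353^8 · 353^2 · 353^1 ≡ 1144 · 645 · 353 ≡ 1400 (mod 1823).

1400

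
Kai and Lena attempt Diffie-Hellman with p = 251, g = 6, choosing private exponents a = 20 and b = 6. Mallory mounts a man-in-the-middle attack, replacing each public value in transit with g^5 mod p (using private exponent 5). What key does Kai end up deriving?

20

Kai receives Mallory's public value M = 6^5 mod 251 instead of the honest one.
6^1 ≡ 6 (mod 251)
6^2 = (6^1)^2 ≡ 6^2 = 36 ≡ 36 (mod 251)
6^4 = (6^2)^2 ≡ 36^2 = 1296 ≡ 41 (mod 251)
6^5 = 6^4 · 6^1 ≡ 41 · 6 ≡ 246 (mod 251).
So M = 246. Kai computes K = M^20 mod 251.
246^1 ≡ 246 (mod 251)
246^2 = (246^1)^2 ≡ 246^2 = 60516 ≡ 25 (mod 251)
246^4 = (246^2)^2 ≡ 25^2 = 625 ≡ 123 (mod 251)
246^8 = (246^4)^2 ≡ 123^2 = 15129 ≡ 69 (mod 251)
246^16 = (246^8)^2 ≡ 69^2 = 4761 ≡ 243 (mod 251)
246^20 = 246^16 · 246^4 ≡ 243 · 123 ≡ 20 (mod 251).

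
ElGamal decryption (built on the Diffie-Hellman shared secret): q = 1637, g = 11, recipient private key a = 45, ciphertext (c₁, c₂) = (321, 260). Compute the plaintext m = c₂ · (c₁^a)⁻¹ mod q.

194

Shared mask s = c₁^a mod q = 321^45 mod 1637.
321^1 ≡ 321 (mod 1637)
321^2 = (321^1)^2 ≡ 321^2 = 103041 ≡ 1547 (mod 1637)
321^4 = (321^2)^2 ≡ 1547^2 = 2393209 ≡ 1552 (mod 1637)
321^8 = (321^4)^2 ≡ 1552^2 = 2408704 ≡ 677 (mod 1637)
321^16 = (321^8)^2 ≡ 677^2 = 458329 ≡ 1606 (mod 1637)
321^32 = (321^16)^2 ≡ 1606^2 = 2579236 ≡ 961 (mod 1637)
321^45 = 321^32 · 321^8 · 321^4 · 321^1 ≡ 961 · 677 · 1552 · 321 ≡ 457 (mod 1637).
So s = 457; s⁻¹ ≡ 240 (mod 1637).
m = c₂ · s⁻¹ mod 1637 = 260 · 240 mod 1637 = 194.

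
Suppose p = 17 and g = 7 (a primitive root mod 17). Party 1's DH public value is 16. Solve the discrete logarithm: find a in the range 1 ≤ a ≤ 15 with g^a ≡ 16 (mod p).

Try successive powers of 7 modulo 17:
7^1 ≡ 7
7^2 ≡ 15
7^3 ≡ 3
7^4 ≡ 4
7^5 ≡ 11
7^6 ≡ 9
7^7 ≡ 12
7^8 ≡ 16
Found: a = 8.

8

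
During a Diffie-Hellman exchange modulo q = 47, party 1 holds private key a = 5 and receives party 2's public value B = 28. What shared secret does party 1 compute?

Shared key K = 28^5 mod 47.
28^1 ≡ 28 (mod 47)
28^2 = (28^1)^2 ≡ 28^2 = 784 ≡ 32 (mod 47)
28^4 = (28^2)^2 ≡ 32^2 = 1024 ≡ 37 (mod 47)
28^5 = 28^4 · 28^1 ≡ 37 · 28 ≡ 2 (mod 47).

2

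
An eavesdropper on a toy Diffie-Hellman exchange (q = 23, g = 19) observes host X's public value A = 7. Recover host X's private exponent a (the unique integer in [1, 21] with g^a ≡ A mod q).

13

Try successive powers of 19 modulo 23:
19^1 ≡ 19
19^2 ≡ 16
19^3 ≡ 5
19^4 ≡ 3
19^5 ≡ 11
19^6 ≡ 2
19^7 ≡ 15
19^8 ≡ 9
19^9 ≡ 10
19^10 ≡ 6
19^11 ≡ 22
19^12 ≡ 4
19^13 ≡ 7
Found: a = 13.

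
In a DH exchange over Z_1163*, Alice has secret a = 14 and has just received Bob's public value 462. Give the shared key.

275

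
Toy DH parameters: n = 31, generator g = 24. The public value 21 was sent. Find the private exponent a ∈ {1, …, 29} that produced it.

23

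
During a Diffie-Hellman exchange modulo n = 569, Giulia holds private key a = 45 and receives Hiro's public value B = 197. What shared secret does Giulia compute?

Shared key K = 197^45 mod 569.
197^1 ≡ 197 (mod 569)
197^2 = (197^1)^2 ≡ 197^2 = 38809 ≡ 117 (mod 569)
197^4 = (197^2)^2 ≡ 117^2 = 13689 ≡ 33 (mod 569)
197^8 = (197^4)^2 ≡ 33^2 = 1089 ≡ 520 (mod 569)
197^16 = (197^8)^2 ≡ 520^2 = 270400 ≡ 125 (mod 569)
197^32 = (197^16)^2 ≡ 125^2 = 15625 ≡ 262 (mod 569)
197^45 = 197^32 · 197^8 · 197^4 · 197^1 ≡ 262 · 520 · 33 · 197 ≡ 513 (mod 569).

513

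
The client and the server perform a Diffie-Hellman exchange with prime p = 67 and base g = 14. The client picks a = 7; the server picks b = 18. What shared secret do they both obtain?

15

The client sends A = g^a mod p = 14^7 mod 67.
14^1 ≡ 14 (mod 67)
14^2 = (14^1)^2 ≡ 14^2 = 196 ≡ 62 (mod 67)
14^4 = (14^2)^2 ≡ 62^2 = 3844 ≡ 25 (mod 67)
14^7 = 14^4 · 14^2 · 14^1 ≡ 25 · 62 · 14 ≡ 59 (mod 67).
So A = 59. The server then computes K = A^b mod p = 59^18 mod 67.
59^1 ≡ 59 (mod 67)
59^2 = (59^1)^2 ≡ 59^2 = 3481 ≡ 64 (mod 67)
59^4 = (59^2)^2 ≡ 64^2 = 4096 ≡ 9 (mod 67)
59^8 = (59^4)^2 ≡ 9^2 = 81 ≡ 14 (mod 67)
59^16 = (59^8)^2 ≡ 14^2 = 196 ≡ 62 (mod 67)
59^18 = 59^16 · 59^2 ≡ 62 · 64 ≡ 15 (mod 67).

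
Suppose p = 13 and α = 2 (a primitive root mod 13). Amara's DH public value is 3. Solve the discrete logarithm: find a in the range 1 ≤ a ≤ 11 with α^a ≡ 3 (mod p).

4

Try successive powers of 2 modulo 13:
2^1 ≡ 2
2^2 ≡ 4
2^3 ≡ 8
2^4 ≡ 3
Found: a = 4.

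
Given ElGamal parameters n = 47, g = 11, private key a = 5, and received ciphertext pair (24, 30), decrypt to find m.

20

Shared mask s = c₁^a mod n = 24^5 mod 47.
24^1 ≡ 24 (mod 47)
24^2 = (24^1)^2 ≡ 24^2 = 576 ≡ 12 (mod 47)
24^4 = (24^2)^2 ≡ 12^2 = 144 ≡ 3 (mod 47)
24^5 = 24^4 · 24^1 ≡ 3 · 24 ≡ 25 (mod 47).
So s = 25; s⁻¹ ≡ 32 (mod 47).
m = c₂ · s⁻¹ mod 47 = 30 · 32 mod 47 = 20.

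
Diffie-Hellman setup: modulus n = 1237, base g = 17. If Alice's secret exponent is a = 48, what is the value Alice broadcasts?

Public value = 17^48 (mod 1237).
17^1 ≡ 17 (mod 1237)
17^2 = (17^1)^2 ≡ 17^2 = 289 ≡ 289 (mod 1237)
17^4 = (17^2)^2 ≡ 289^2 = 83521 ≡ 642 (mod 1237)
17^8 = (17^4)^2 ≡ 642^2 = 412164 ≡ 243 (mod 1237)
17^16 = (17^8)^2 ≡ 243^2 = 59049 ≡ 910 (mod 1237)
17^32 = (17^16)^2 ≡ 910^2 = 828100 ≡ 547 (mod 1237)
17^48 = 17^32 · 17^16 ≡ 547 · 910 ≡ 496 (mod 1237).

496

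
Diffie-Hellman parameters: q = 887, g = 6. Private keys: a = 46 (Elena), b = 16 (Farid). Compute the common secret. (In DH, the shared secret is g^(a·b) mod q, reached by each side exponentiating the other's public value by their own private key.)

Elena sends A = g^a mod q = 6^46 mod 887.
6^1 ≡ 6 (mod 887)
6^2 = (6^1)^2 ≡ 6^2 = 36 ≡ 36 (mod 887)
6^4 = (6^2)^2 ≡ 36^2 = 1296 ≡ 409 (mod 887)
6^8 = (6^4)^2 ≡ 409^2 = 167281 ≡ 525 (mod 887)
6^16 = (6^8)^2 ≡ 525^2 = 275625 ≡ 655 (mod 887)
6^32 = (6^16)^2 ≡ 655^2 = 429025 ≡ 604 (mod 887)
6^46 = 6^32 · 6^8 · 6^4 · 6^2 ≡ 604 · 525 · 409 · 36 ≡ 444 (mod 887).
So A = 444. Farid then computes K = A^b mod q = 444^16 mod 887.
444^1 ≡ 444 (mod 887)
444^2 = (444^1)^2 ≡ 444^2 = 197136 ≡ 222 (mod 887)
444^4 = (444^2)^2 ≡ 222^2 = 49284 ≡ 499 (mod 887)
444^8 = (444^4)^2 ≡ 499^2 = 249001 ≡ 641 (mod 887)
444^16 = (444^8)^2 ≡ 641^2 = 410881 ≡ 200 (mod 887)

200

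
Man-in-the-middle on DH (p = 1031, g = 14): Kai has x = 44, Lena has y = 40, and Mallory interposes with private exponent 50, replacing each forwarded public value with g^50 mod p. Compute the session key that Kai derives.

290

Kai receives Mallory's public value M = 14^50 mod 1031 instead of the honest one.
14^1 ≡ 14 (mod 1031)
14^2 = (14^1)^2 ≡ 14^2 = 196 ≡ 196 (mod 1031)
14^4 = (14^2)^2 ≡ 196^2 = 38416 ≡ 269 (mod 1031)
14^8 = (14^4)^2 ≡ 269^2 = 72361 ≡ 191 (mod 1031)
14^16 = (14^8)^2 ≡ 191^2 = 36481 ≡ 396 (mod 1031)
14^32 = (14^16)^2 ≡ 396^2 = 156816 ≡ 104 (mod 1031)
14^50 = 14^32 · 14^16 · 14^2 ≡ 104 · 396 · 196 ≡ 365 (mod 1031).
So M = 365. Kai computes K = M^44 mod 1031.
365^1 ≡ 365 (mod 1031)
365^2 = (365^1)^2 ≡ 365^2 = 133225 ≡ 226 (mod 1031)
365^4 = (365^2)^2 ≡ 226^2 = 51076 ≡ 557 (mod 1031)
365^8 = (365^4)^2 ≡ 557^2 = 310249 ≡ 949 (mod 1031)
365^16 = (365^8)^2 ≡ 949^2 = 900601 ≡ 538 (mod 1031)
365^32 = (365^16)^2 ≡ 538^2 = 289444 ≡ 764 (mod 1031)
365^44 = 365^32 · 365^8 · 365^4 ≡ 764 · 949 · 557 ≡ 290 (mod 1031).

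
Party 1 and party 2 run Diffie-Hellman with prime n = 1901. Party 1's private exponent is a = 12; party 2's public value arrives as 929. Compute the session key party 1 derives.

170

Shared key K = 929^12 mod 1901.
929^1 ≡ 929 (mod 1901)
929^2 = (929^1)^2 ≡ 929^2 = 863041 ≡ 1888 (mod 1901)
929^4 = (929^2)^2 ≡ 1888^2 = 3564544 ≡ 169 (mod 1901)
929^8 = (929^4)^2 ≡ 169^2 = 28561 ≡ 46 (mod 1901)
929^12 = 929^8 · 929^4 ≡ 46 · 169 ≡ 170 (mod 1901).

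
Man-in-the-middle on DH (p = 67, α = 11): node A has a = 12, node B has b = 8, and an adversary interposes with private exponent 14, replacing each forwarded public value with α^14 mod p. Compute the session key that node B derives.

Node B receives an adversary's public value M = 11^14 mod 67 instead of the honest one.
11^1 ≡ 11 (mod 67)
11^2 = (11^1)^2 ≡ 11^2 = 121 ≡ 54 (mod 67)
11^4 = (11^2)^2 ≡ 54^2 = 2916 ≡ 35 (mod 67)
11^8 = (11^4)^2 ≡ 35^2 = 1225 ≡ 19 (mod 67)
11^14 = 11^8 · 11^4 · 11^2 ≡ 19 · 35 · 54 ≡ 65 (mod 67).
So M = 65. Node B computes K = M^8 mod 67.
65^1 ≡ 65 (mod 67)
65^2 = (65^1)^2 ≡ 65^2 = 4225 ≡ 4 (mod 67)
65^4 = (65^2)^2 ≡ 4^2 = 16 ≡ 16 (mod 67)
65^8 = (65^4)^2 ≡ 16^2 = 256 ≡ 55 (mod 67)

55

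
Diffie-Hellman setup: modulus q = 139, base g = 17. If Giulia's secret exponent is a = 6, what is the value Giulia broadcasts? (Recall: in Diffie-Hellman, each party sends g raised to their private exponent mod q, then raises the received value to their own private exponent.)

80

Public value = 17^6 mod 139.
17^1 ≡ 17 (mod 139)
17^2 = (17^1)^2 ≡ 17^2 = 289 ≡ 11 (mod 139)
17^4 = (17^2)^2 ≡ 11^2 = 121 ≡ 121 (mod 139)
17^6 = 17^4 · 17^2 ≡ 121 · 11 ≡ 80 (mod 139).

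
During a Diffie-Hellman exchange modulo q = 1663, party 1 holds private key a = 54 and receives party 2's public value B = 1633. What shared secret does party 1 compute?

Shared key K = 1633^54 mod 1663.
1633^1 ≡ 1633 (mod 1663)
1633^2 = (1633^1)^2 ≡ 1633^2 = 2666689 ≡ 900 (mod 1663)
1633^4 = (1633^2)^2 ≡ 900^2 = 810000 ≡ 119 (mod 1663)
1633^8 = (1633^4)^2 ≡ 119^2 = 14161 ≡ 857 (mod 1663)
1633^16 = (1633^8)^2 ≡ 857^2 = 734449 ≡ 1066 (mod 1663)
1633^32 = (1633^16)^2 ≡ 1066^2 = 1136356 ≡ 527 (mod 1663)
1633^54 = 1633^32 · 1633^16 · 1633^4 · 1633^2 ≡ 527 · 1066 · 119 · 900 ≡ 1122 (mod 1663).

1122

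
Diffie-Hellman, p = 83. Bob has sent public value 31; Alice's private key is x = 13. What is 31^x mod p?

Shared key K = 31^13 mod 83.
31^1 ≡ 31 (mod 83)
31^2 = (31^1)^2 ≡ 31^2 = 961 ≡ 48 (mod 83)
31^4 = (31^2)^2 ≡ 48^2 = 2304 ≡ 63 (mod 83)
31^8 = (31^4)^2 ≡ 63^2 = 3969 ≡ 68 (mod 83)
31^13 = 31^8 · 31^4 · 31^1 ≡ 68 · 63 · 31 ≡ 4 (mod 83).

4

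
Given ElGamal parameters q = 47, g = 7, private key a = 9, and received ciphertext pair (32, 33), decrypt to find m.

19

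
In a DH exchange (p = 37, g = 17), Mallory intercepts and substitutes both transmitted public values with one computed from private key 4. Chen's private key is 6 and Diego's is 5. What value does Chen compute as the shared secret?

Chen receives Mallory's public value M = 17^4 mod 37 instead of the honest one.
17^1 ≡ 17 (mod 37)
17^2 = (17^1)^2 ≡ 17^2 = 289 ≡ 30 (mod 37)
17^4 = (17^2)^2 ≡ 30^2 = 900 ≡ 12 (mod 37)
So M = 12. Chen computes K = M^6 mod 37.
12^1 ≡ 12 (mod 37)
12^2 = (12^1)^2 ≡ 12^2 = 144 ≡ 33 (mod 37)
12^4 = (12^2)^2 ≡ 33^2 = 1089 ≡ 16 (mod 37)
12^6 = 12^4 · 12^2 ≡ 16 · 33 ≡ 10 (mod 37).

10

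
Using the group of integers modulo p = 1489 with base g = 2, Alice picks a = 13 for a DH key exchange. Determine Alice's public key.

Public value = 2^13 mod 1489.
2^1 ≡ 2 (mod 1489)
2^2 = (2^1)^2 ≡ 2^2 = 4 ≡ 4 (mod 1489)
2^4 = (2^2)^2 ≡ 4^2 = 16 ≡ 16 (mod 1489)
2^8 = (2^4)^2 ≡ 16^2 = 256 ≡ 256 (mod 1489)
2^13 = 2^8 · 2^4 · 2^1 ≡ 256 · 16 · 2 ≡ 747 (mod 1489).

747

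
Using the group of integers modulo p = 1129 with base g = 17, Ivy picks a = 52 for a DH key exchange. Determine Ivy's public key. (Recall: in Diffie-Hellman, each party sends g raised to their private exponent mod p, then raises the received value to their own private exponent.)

161

Public value = 17^52 mod 1129.
17^1 ≡ 17 (mod 1129)
17^2 = (17^1)^2 ≡ 17^2 = 289 ≡ 289 (mod 1129)
17^4 = (17^2)^2 ≡ 289^2 = 83521 ≡ 1104 (mod 1129)
17^8 = (17^4)^2 ≡ 1104^2 = 1218816 ≡ 625 (mod 1129)
17^16 = (17^8)^2 ≡ 625^2 = 390625 ≡ 1120 (mod 1129)
17^32 = (17^16)^2 ≡ 1120^2 = 1254400 ≡ 81 (mod 1129)
17^52 = 17^32 · 17^16 · 17^4 ≡ 81 · 1120 · 1104 ≡ 161 (mod 1129).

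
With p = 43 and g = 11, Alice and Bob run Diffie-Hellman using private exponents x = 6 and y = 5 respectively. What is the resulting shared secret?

35

Alice sends A = g^x mod p = 11^6 mod 43.
11^1 ≡ 11 (mod 43)
11^2 = (11^1)^2 ≡ 11^2 = 121 ≡ 35 (mod 43)
11^4 = (11^2)^2 ≡ 35^2 = 1225 ≡ 21 (mod 43)
11^6 = 11^4 · 11^2 ≡ 21 · 35 ≡ 4 (mod 43).
So A = 4. Bob then computes K = A^y mod p = 4^5 mod 43.
4^1 ≡ 4 (mod 43)
4^2 = (4^1)^2 ≡ 4^2 = 16 ≡ 16 (mod 43)
4^4 = (4^2)^2 ≡ 16^2 = 256 ≡ 41 (mod 43)
4^5 = 4^4 · 4^1 ≡ 41 · 4 ≡ 35 (mod 43).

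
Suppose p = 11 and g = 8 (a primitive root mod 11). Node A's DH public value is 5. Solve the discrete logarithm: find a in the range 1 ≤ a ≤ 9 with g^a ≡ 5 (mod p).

8

Try successive powers of 8 modulo 11:
8^1 ≡ 8
8^2 ≡ 9
8^3 ≡ 6
8^4 ≡ 4
8^5 ≡ 10
8^6 ≡ 3
8^7 ≡ 2
8^8 ≡ 5
Found: a = 8.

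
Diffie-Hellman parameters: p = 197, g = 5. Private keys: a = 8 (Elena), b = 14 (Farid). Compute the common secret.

Farid sends B = g^b mod p = 5^14 mod 197.
5^1 ≡ 5 (mod 197)
5^2 = (5^1)^2 ≡ 5^2 = 25 ≡ 25 (mod 197)
5^4 = (5^2)^2 ≡ 25^2 = 625 ≡ 34 (mod 197)
5^8 = (5^4)^2 ≡ 34^2 = 1156 ≡ 171 (mod 197)
5^14 = 5^8 · 5^4 · 5^2 ≡ 171 · 34 · 25 ≡ 161 (mod 197).
So B = 161. Elena then computes K = B^a mod p = 161^8 mod 197.
161^1 ≡ 161 (mod 197)
161^2 = (161^1)^2 ≡ 161^2 = 25921 ≡ 114 (mod 197)
161^4 = (161^2)^2 ≡ 114^2 = 12996 ≡ 191 (mod 197)
161^8 = (161^4)^2 ≡ 191^2 = 36481 ≡ 36 (mod 197)

36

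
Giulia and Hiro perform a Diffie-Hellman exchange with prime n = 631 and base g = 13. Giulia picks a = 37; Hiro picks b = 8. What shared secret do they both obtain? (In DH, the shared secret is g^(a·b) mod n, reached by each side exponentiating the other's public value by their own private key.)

84

Hiro sends B = g^b mod n = 13^8 mod 631.
13^1 ≡ 13 (mod 631)
13^2 = (13^1)^2 ≡ 13^2 = 169 ≡ 169 (mod 631)
13^4 = (13^2)^2 ≡ 169^2 = 28561 ≡ 166 (mod 631)
13^8 = (13^4)^2 ≡ 166^2 = 27556 ≡ 423 (mod 631)
So B = 423. Giulia then computes K = B^a mod n = 423^37 mod 631.
423^1 ≡ 423 (mod 631)
423^2 = (423^1)^2 ≡ 423^2 = 178929 ≡ 356 (mod 631)
423^4 = (423^2)^2 ≡ 356^2 = 126736 ≡ 536 (mod 631)
423^8 = (423^4)^2 ≡ 536^2 = 287296 ≡ 191 (mod 631)
423^16 = (423^8)^2 ≡ 191^2 = 36481 ≡ 514 (mod 631)
423^32 = (423^16)^2 ≡ 514^2 = 264196 ≡ 438 (mod 631)
423^37 = 423^32 · 423^4 · 423^1 ≡ 438 · 536 · 423 ≡ 84 (mod 631).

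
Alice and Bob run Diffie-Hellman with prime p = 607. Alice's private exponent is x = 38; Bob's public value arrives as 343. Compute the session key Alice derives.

Shared key K = 343^38 mod 607.
343^1 ≡ 343 (mod 607)
343^2 = (343^1)^2 ≡ 343^2 = 117649 ≡ 498 (mod 607)
343^4 = (343^2)^2 ≡ 498^2 = 248004 ≡ 348 (mod 607)
343^8 = (343^4)^2 ≡ 348^2 = 121104 ≡ 311 (mod 607)
343^16 = (343^8)^2 ≡ 311^2 = 96721 ≡ 208 (mod 607)
343^32 = (343^16)^2 ≡ 208^2 = 43264 ≡ 167 (mod 607)
343^38 = 343^32 · 343^4 · 343^2 ≡ 167 · 348 · 498 ≡ 8 (mod 607).

8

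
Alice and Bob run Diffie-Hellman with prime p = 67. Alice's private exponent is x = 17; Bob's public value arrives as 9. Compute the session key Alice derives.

64

Shared key K = 9^17 mod 67.
9^1 ≡ 9 (mod 67)
9^2 = (9^1)^2 ≡ 9^2 = 81 ≡ 14 (mod 67)
9^4 = (9^2)^2 ≡ 14^2 = 196 ≡ 62 (mod 67)
9^8 = (9^4)^2 ≡ 62^2 = 3844 ≡ 25 (mod 67)
9^16 = (9^8)^2 ≡ 25^2 = 625 ≡ 22 (mod 67)
9^17 = 9^16 · 9^1 ≡ 22 · 9 ≡ 64 (mod 67).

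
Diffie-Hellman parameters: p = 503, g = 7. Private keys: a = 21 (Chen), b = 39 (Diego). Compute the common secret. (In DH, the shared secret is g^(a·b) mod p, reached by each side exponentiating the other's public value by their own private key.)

483

Diego sends B = g^b mod p = 7^39 mod 503.
7^1 ≡ 7 (mod 503)
7^2 = (7^1)^2 ≡ 7^2 = 49 ≡ 49 (mod 503)
7^4 = (7^2)^2 ≡ 49^2 = 2401 ≡ 389 (mod 503)
7^8 = (7^4)^2 ≡ 389^2 = 151321 ≡ 421 (mod 503)
7^16 = (7^8)^2 ≡ 421^2 = 177241 ≡ 185 (mod 503)
7^32 = (7^16)^2 ≡ 185^2 = 34225 ≡ 21 (mod 503)
7^39 = 7^32 · 7^4 · 7^2 · 7^1 ≡ 21 · 389 · 49 · 7 ≡ 257 (mod 503).
So B = 257. Chen then computes K = B^a mod p = 257^21 mod 503.
257^1 ≡ 257 (mod 503)
257^2 = (257^1)^2 ≡ 257^2 = 66049 ≡ 156 (mod 503)
257^4 = (257^2)^2 ≡ 156^2 = 24336 ≡ 192 (mod 503)
257^8 = (257^4)^2 ≡ 192^2 = 36864 ≡ 145 (mod 503)
257^16 = (257^8)^2 ≡ 145^2 = 21025 ≡ 402 (mod 503)
257^21 = 257^16 · 257^4 · 257^1 ≡ 402 · 192 · 257 ≡ 483 (mod 503).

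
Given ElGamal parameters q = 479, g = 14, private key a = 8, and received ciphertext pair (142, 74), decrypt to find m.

Shared mask s = c₁^a mod q = 142^8 mod 479.
142^1 ≡ 142 (mod 479)
142^2 = (142^1)^2 ≡ 142^2 = 20164 ≡ 46 (mod 479)
142^4 = (142^2)^2 ≡ 46^2 = 2116 ≡ 200 (mod 479)
142^8 = (142^4)^2 ≡ 200^2 = 40000 ≡ 243 (mod 479)
So s = 243; s⁻¹ ≡ 274 (mod 479).
m = c₂ · s⁻¹ mod 479 = 74 · 274 mod 479 = 158.

158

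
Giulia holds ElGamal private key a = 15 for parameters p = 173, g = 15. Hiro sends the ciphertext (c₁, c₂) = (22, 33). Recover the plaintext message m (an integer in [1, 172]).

Shared mask s = c₁^a mod p = 22^15 mod 173.
22^1 ≡ 22 (mod 173)
22^2 = (22^1)^2 ≡ 22^2 = 484 ≡ 138 (mod 173)
22^4 = (22^2)^2 ≡ 138^2 = 19044 ≡ 14 (mod 173)
22^8 = (22^4)^2 ≡ 14^2 = 196 ≡ 23 (mod 173)
22^15 = 22^8 · 22^4 · 22^2 · 22^1 ≡ 23 · 14 · 138 · 22 ≡ 142 (mod 173).
So s = 142; s⁻¹ ≡ 106 (mod 173).
m = c₂ · s⁻¹ mod 173 = 33 · 106 mod 173 = 38.

38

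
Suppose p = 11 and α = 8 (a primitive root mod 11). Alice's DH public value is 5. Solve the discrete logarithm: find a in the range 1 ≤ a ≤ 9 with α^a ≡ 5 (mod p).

8

Try successive powers of 8 modulo 11:
8^1 ≡ 8
8^2 ≡ 9
8^3 ≡ 6
8^4 ≡ 4
8^5 ≡ 10
8^6 ≡ 3
8^7 ≡ 2
8^8 ≡ 5
Found: a = 8.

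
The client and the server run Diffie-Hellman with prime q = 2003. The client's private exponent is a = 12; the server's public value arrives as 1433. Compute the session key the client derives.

Shared key K = 1433^12 mod 2003.
1433^1 ≡ 1433 (mod 2003)
1433^2 = (1433^1)^2 ≡ 1433^2 = 2053489 ≡ 414 (mod 2003)
1433^4 = (1433^2)^2 ≡ 414^2 = 171396 ≡ 1141 (mod 2003)
1433^8 = (1433^4)^2 ≡ 1141^2 = 1301881 ≡ 1934 (mod 2003)
1433^12 = 1433^8 · 1433^4 ≡ 1934 · 1141 ≡ 1391 (mod 2003).

1391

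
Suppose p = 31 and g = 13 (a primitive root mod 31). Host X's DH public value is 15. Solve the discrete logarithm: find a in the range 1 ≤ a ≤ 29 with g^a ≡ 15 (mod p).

21

Try successive powers of 13 modulo 31:
13^1 ≡ 13
13^2 ≡ 14
13^3 ≡ 27
13^4 ≡ 10
13^5 ≡ 6
13^6 ≡ 16
13^7 ≡ 22
13^8 ≡ 7
13^9 ≡ 29
13^10 ≡ 5
13^11 ≡ 3
13^12 ≡ 8
13^13 ≡ 11
13^14 ≡ 19
13^15 ≡ 30
13^16 ≡ 18
13^17 ≡ 17
13^18 ≡ 4
13^19 ≡ 21
13^20 ≡ 25
13^21 ≡ 15
Found: a = 21.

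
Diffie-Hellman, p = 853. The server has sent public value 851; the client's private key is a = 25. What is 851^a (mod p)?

29

Shared key K = 851^25 mod 853.
851^1 ≡ 851 (mod 853)
851^2 = (851^1)^2 ≡ 851^2 = 724201 ≡ 4 (mod 853)
851^4 = (851^2)^2 ≡ 4^2 = 16 ≡ 16 (mod 853)
851^8 = (851^4)^2 ≡ 16^2 = 256 ≡ 256 (mod 853)
851^16 = (851^8)^2 ≡ 256^2 = 65536 ≡ 708 (mod 853)
851^25 = 851^16 · 851^8 · 851^1 ≡ 708 · 256 · 851 ≡ 29 (mod 853).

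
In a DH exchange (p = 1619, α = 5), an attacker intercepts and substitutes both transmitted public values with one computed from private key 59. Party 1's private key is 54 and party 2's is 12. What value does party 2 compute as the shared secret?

Party 2 receives an attacker's public value M = 5^59 mod 1619 instead of the honest one.
5^1 ≡ 5 (mod 1619)
5^2 = (5^1)^2 ≡ 5^2 = 25 ≡ 25 (mod 1619)
5^4 = (5^2)^2 ≡ 25^2 = 625 ≡ 625 (mod 1619)
5^8 = (5^4)^2 ≡ 625^2 = 390625 ≡ 446 (mod 1619)
5^16 = (5^8)^2 ≡ 446^2 = 198916 ≡ 1398 (mod 1619)
5^32 = (5^16)^2 ≡ 1398^2 = 1954404 ≡ 271 (mod 1619)
5^59 = 5^32 · 5^16 · 5^8 · 5^2 · 5^1 ≡ 271 · 1398 · 446 · 25 · 5 ≡ 353 (mod 1619).
So M = 353. Party 2 computes K = M^12 mod 1619.
353^1 ≡ 353 (mod 1619)
353^2 = (353^1)^2 ≡ 353^2 = 124609 ≡ 1565 (mod 1619)
353^4 = (353^2)^2 ≡ 1565^2 = 2449225 ≡ 1297 (mod 1619)
353^8 = (353^4)^2 ≡ 1297^2 = 1682209 ≡ 68 (mod 1619)
353^12 = 353^8 · 353^4 ≡ 68 · 1297 ≡ 770 (mod 1619).

770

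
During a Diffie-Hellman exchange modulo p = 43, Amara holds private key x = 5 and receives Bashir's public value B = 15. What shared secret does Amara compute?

38

Shared key K = 15^5 mod 43.
15^1 ≡ 15 (mod 43)
15^2 = (15^1)^2 ≡ 15^2 = 225 ≡ 10 (mod 43)
15^4 = (15^2)^2 ≡ 10^2 = 100 ≡ 14 (mod 43)
15^5 = 15^4 · 15^1 ≡ 14 · 15 ≡ 38 (mod 43).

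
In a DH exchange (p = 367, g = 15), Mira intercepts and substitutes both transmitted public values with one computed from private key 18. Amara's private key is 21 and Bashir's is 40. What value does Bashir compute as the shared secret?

64

Bashir receives Mira's public value M = 15^18 mod 367 instead of the honest one.
15^1 ≡ 15 (mod 367)
15^2 = (15^1)^2 ≡ 15^2 = 225 ≡ 225 (mod 367)
15^4 = (15^2)^2 ≡ 225^2 = 50625 ≡ 346 (mod 367)
15^8 = (15^4)^2 ≡ 346^2 = 119716 ≡ 74 (mod 367)
15^16 = (15^8)^2 ≡ 74^2 = 5476 ≡ 338 (mod 367)
15^18 = 15^16 · 15^2 ≡ 338 · 225 ≡ 81 (mod 367).
So M = 81. Bashir computes K = M^40 mod 367.
81^1 ≡ 81 (mod 367)
81^2 = (81^1)^2 ≡ 81^2 = 6561 ≡ 322 (mod 367)
81^4 = (81^2)^2 ≡ 322^2 = 103684 ≡ 190 (mod 367)
81^8 = (81^4)^2 ≡ 190^2 = 36100 ≡ 134 (mod 367)
81^16 = (81^8)^2 ≡ 134^2 = 17956 ≡ 340 (mod 367)
81^32 = (81^16)^2 ≡ 340^2 = 115600 ≡ 362 (mod 367)
81^40 = 81^32 · 81^8 ≡ 362 · 134 ≡ 64 (mod 367).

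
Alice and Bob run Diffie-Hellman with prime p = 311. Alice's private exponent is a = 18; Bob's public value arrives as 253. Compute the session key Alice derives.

72

Shared key K = 253^18 mod 311.
253^1 ≡ 253 (mod 311)
253^2 = (253^1)^2 ≡ 253^2 = 64009 ≡ 254 (mod 311)
253^4 = (253^2)^2 ≡ 254^2 = 64516 ≡ 139 (mod 311)
253^8 = (253^4)^2 ≡ 139^2 = 19321 ≡ 39 (mod 311)
253^16 = (253^8)^2 ≡ 39^2 = 1521 ≡ 277 (mod 311)
253^18 = 253^16 · 253^2 ≡ 277 · 254 ≡ 72 (mod 311).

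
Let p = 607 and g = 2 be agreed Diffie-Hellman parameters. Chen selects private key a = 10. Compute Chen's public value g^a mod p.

417

Public value = 2^10 mod 607.
2^1 ≡ 2 (mod 607)
2^2 = (2^1)^2 ≡ 2^2 = 4 ≡ 4 (mod 607)
2^4 = (2^2)^2 ≡ 4^2 = 16 ≡ 16 (mod 607)
2^8 = (2^4)^2 ≡ 16^2 = 256 ≡ 256 (mod 607)
2^10 = 2^8 · 2^2 ≡ 256 · 4 ≡ 417 (mod 607).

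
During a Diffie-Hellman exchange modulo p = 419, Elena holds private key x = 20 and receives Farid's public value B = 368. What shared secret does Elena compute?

Shared key K = 368^20 mod 419.
368^1 ≡ 368 (mod 419)
368^2 = (368^1)^2 ≡ 368^2 = 135424 ≡ 87 (mod 419)
368^4 = (368^2)^2 ≡ 87^2 = 7569 ≡ 27 (mod 419)
368^8 = (368^4)^2 ≡ 27^2 = 729 ≡ 310 (mod 419)
368^16 = (368^8)^2 ≡ 310^2 = 96100 ≡ 149 (mod 419)
368^20 = 368^16 · 368^4 ≡ 149 · 27 ≡ 252 (mod 419).

252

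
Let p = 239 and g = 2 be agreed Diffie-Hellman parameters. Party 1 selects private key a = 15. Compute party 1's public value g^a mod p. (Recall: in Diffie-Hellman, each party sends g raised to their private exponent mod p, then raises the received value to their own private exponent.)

Public value = 2^15 mod 239.
2^1 ≡ 2 (mod 239)
2^2 = (2^1)^2 ≡ 2^2 = 4 ≡ 4 (mod 239)
2^4 = (2^2)^2 ≡ 4^2 = 16 ≡ 16 (mod 239)
2^8 = (2^4)^2 ≡ 16^2 = 256 ≡ 17 (mod 239)
2^15 = 2^8 · 2^4 · 2^2 · 2^1 ≡ 17 · 16 · 4 · 2 ≡ 25 (mod 239).

25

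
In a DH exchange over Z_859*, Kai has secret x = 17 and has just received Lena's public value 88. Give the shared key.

Shared key K = 88^17 mod 859.
88^1 ≡ 88 (mod 859)
88^2 = (88^1)^2 ≡ 88^2 = 7744 ≡ 13 (mod 859)
88^4 = (88^2)^2 ≡ 13^2 = 169 ≡ 169 (mod 859)
88^8 = (88^4)^2 ≡ 169^2 = 28561 ≡ 214 (mod 859)
88^16 = (88^8)^2 ≡ 214^2 = 45796 ≡ 269 (mod 859)
88^17 = 88^16 · 88^1 ≡ 269 · 88 ≡ 479 (mod 859).

479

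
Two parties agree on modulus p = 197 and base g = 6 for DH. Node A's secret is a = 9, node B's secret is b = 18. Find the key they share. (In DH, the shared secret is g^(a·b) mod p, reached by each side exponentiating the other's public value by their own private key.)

191

Node B sends B = g^b mod p = 6^18 mod 197.
6^1 ≡ 6 (mod 197)
6^2 = (6^1)^2 ≡ 6^2 = 36 ≡ 36 (mod 197)
6^4 = (6^2)^2 ≡ 36^2 = 1296 ≡ 114 (mod 197)
6^8 = (6^4)^2 ≡ 114^2 = 12996 ≡ 191 (mod 197)
6^16 = (6^8)^2 ≡ 191^2 = 36481 ≡ 36 (mod 197)
6^18 = 6^16 · 6^2 ≡ 36 · 36 ≡ 114 (mod 197).
So B = 114. Node A then computes K = B^a mod p = 114^9 mod 197.
114^1 ≡ 114 (mod 197)
114^2 = (114^1)^2 ≡ 114^2 = 12996 ≡ 191 (mod 197)
114^4 = (114^2)^2 ≡ 191^2 = 36481 ≡ 36 (mod 197)
114^8 = (114^4)^2 ≡ 36^2 = 1296 ≡ 114 (mod 197)
114^9 = 114^8 · 114^1 ≡ 114 · 114 ≡ 191 (mod 197).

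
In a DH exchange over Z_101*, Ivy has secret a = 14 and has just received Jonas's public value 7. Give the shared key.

Shared key K = 7^14 mod 101.
7^1 ≡ 7 (mod 101)
7^2 = (7^1)^2 ≡ 7^2 = 49 ≡ 49 (mod 101)
7^4 = (7^2)^2 ≡ 49^2 = 2401 ≡ 78 (mod 101)
7^8 = (7^4)^2 ≡ 78^2 = 6084 ≡ 24 (mod 101)
7^14 = 7^8 · 7^4 · 7^2 ≡ 24 · 78 · 49 ≡ 20 (mod 101).

20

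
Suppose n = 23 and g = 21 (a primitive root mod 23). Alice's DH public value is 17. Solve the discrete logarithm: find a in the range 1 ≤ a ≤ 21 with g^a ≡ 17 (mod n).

9

Try successive powers of 21 modulo 23:
21^1 ≡ 21
21^2 ≡ 4
21^3 ≡ 15
21^4 ≡ 16
21^5 ≡ 14
21^6 ≡ 18
21^7 ≡ 10
21^8 ≡ 3
21^9 ≡ 17
Found: a = 9.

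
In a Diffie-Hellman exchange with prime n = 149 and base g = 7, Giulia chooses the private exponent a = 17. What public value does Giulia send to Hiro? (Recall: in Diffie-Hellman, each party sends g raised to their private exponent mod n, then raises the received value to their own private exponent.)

120

Public value = 7^17 mod 149.
7^1 ≡ 7 (mod 149)
7^2 = (7^1)^2 ≡ 7^2 = 49 ≡ 49 (mod 149)
7^4 = (7^2)^2 ≡ 49^2 = 2401 ≡ 17 (mod 149)
7^8 = (7^4)^2 ≡ 17^2 = 289 ≡ 140 (mod 149)
7^16 = (7^8)^2 ≡ 140^2 = 19600 ≡ 81 (mod 149)
7^17 = 7^16 · 7^1 ≡ 81 · 7 ≡ 120 (mod 149).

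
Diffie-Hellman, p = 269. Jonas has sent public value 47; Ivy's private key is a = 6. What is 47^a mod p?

121

Shared key K = 47^6 mod 269.
47^1 ≡ 47 (mod 269)
47^2 = (47^1)^2 ≡ 47^2 = 2209 ≡ 57 (mod 269)
47^4 = (47^2)^2 ≡ 57^2 = 3249 ≡ 21 (mod 269)
47^6 = 47^4 · 47^2 ≡ 21 · 57 ≡ 121 (mod 269).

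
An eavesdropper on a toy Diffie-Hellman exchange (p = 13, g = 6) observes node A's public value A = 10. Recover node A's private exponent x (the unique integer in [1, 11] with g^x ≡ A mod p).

2

Try successive powers of 6 modulo 13:
6^1 ≡ 6
6^2 ≡ 10
Found: x = 2.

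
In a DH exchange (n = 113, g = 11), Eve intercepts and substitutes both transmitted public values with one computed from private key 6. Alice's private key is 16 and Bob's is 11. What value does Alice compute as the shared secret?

16

Alice receives Eve's public value M = 11^6 mod 113 instead of the honest one.
11^1 ≡ 11 (mod 113)
11^2 = (11^1)^2 ≡ 11^2 = 121 ≡ 8 (mod 113)
11^4 = (11^2)^2 ≡ 8^2 = 64 ≡ 64 (mod 113)
11^6 = 11^4 · 11^2 ≡ 64 · 8 ≡ 60 (mod 113).
So M = 60. Alice computes K = M^16 mod 113.
60^1 ≡ 60 (mod 113)
60^2 = (60^1)^2 ≡ 60^2 = 3600 ≡ 97 (mod 113)
60^4 = (60^2)^2 ≡ 97^2 = 9409 ≡ 30 (mod 113)
60^8 = (60^4)^2 ≡ 30^2 = 900 ≡ 109 (mod 113)
60^16 = (60^8)^2 ≡ 109^2 = 11881 ≡ 16 (mod 113)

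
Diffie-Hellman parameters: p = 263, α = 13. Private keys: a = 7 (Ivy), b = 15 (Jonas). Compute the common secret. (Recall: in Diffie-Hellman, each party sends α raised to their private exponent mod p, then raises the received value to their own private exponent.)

145

Ivy sends A = α^a mod p = 13^7 mod 263.
13^1 ≡ 13 (mod 263)
13^2 = (13^1)^2 ≡ 13^2 = 169 ≡ 169 (mod 263)
13^4 = (13^2)^2 ≡ 169^2 = 28561 ≡ 157 (mod 263)
13^7 = 13^4 · 13^2 · 13^1 ≡ 157 · 169 · 13 ≡ 136 (mod 263).
So A = 136. Jonas then computes K = A^b mod p = 136^15 mod 263.
136^1 ≡ 136 (mod 263)
136^2 = (136^1)^2 ≡ 136^2 = 18496 ≡ 86 (mod 263)
136^4 = (136^2)^2 ≡ 86^2 = 7396 ≡ 32 (mod 263)
136^8 = (136^4)^2 ≡ 32^2 = 1024 ≡ 235 (mod 263)
136^15 = 136^8 · 136^4 · 136^2 · 136^1 ≡ 235 · 32 · 86 · 136 ≡ 145 (mod 263).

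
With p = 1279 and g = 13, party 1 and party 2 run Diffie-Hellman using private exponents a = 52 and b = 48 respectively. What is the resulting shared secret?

272

Party 1 sends A = g^a mod p = 13^52 mod 1279.
13^1 ≡ 13 (mod 1279)
13^2 = (13^1)^2 ≡ 13^2 = 169 ≡ 169 (mod 1279)
13^4 = (13^2)^2 ≡ 169^2 = 28561 ≡ 423 (mod 1279)
13^8 = (13^4)^2 ≡ 423^2 = 178929 ≡ 1148 (mod 1279)
13^16 = (13^8)^2 ≡ 1148^2 = 1317904 ≡ 534 (mod 1279)
13^32 = (13^16)^2 ≡ 534^2 = 285156 ≡ 1218 (mod 1279)
13^52 = 13^32 · 13^16 · 13^4 ≡ 1218 · 534 · 423 ≡ 1144 (mod 1279).
So A = 1144. Party 2 then computes K = A^b mod p = 1144^48 mod 1279.
1144^1 ≡ 1144 (mod 1279)
1144^2 = (1144^1)^2 ≡ 1144^2 = 1308736 ≡ 319 (mod 1279)
1144^4 = (1144^2)^2 ≡ 319^2 = 101761 ≡ 720 (mod 1279)
1144^8 = (1144^4)^2 ≡ 720^2 = 518400 ≡ 405 (mod 1279)
1144^16 = (1144^8)^2 ≡ 405^2 = 164025 ≡ 313 (mod 1279)
1144^32 = (1144^16)^2 ≡ 313^2 = 97969 ≡ 765 (mod 1279)
1144^48 = 1144^32 · 1144^16 ≡ 765 · 313 ≡ 272 (mod 1279).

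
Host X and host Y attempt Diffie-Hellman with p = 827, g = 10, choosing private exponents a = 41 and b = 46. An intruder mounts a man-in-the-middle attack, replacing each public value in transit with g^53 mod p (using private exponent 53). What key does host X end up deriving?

197

Host X receives an intruder's public value M = 10^53 mod 827 instead of the honest one.
10^1 ≡ 10 (mod 827)
10^2 = (10^1)^2 ≡ 10^2 = 100 ≡ 100 (mod 827)
10^4 = (10^2)^2 ≡ 100^2 = 10000 ≡ 76 (mod 827)
10^8 = (10^4)^2 ≡ 76^2 = 5776 ≡ 814 (mod 827)
10^16 = (10^8)^2 ≡ 814^2 = 662596 ≡ 169 (mod 827)
10^32 = (10^16)^2 ≡ 169^2 = 28561 ≡ 443 (mod 827)
10^53 = 10^32 · 10^16 · 10^4 · 10^1 ≡ 443 · 169 · 76 · 10 ≡ 493 (mod 827).
So M = 493. Host X computes K = M^41 mod 827.
493^1 ≡ 493 (mod 827)
493^2 = (493^1)^2 ≡ 493^2 = 243049 ≡ 738 (mod 827)
493^4 = (493^2)^2 ≡ 738^2 = 544644 ≡ 478 (mod 827)
493^8 = (493^4)^2 ≡ 478^2 = 228484 ≡ 232 (mod 827)
493^16 = (493^8)^2 ≡ 232^2 = 53824 ≡ 69 (mod 827)
493^32 = (493^16)^2 ≡ 69^2 = 4761 ≡ 626 (mod 827)
493^41 = 493^32 · 493^8 · 493^1 ≡ 626 · 232 · 493 ≡ 197 (mod 827).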